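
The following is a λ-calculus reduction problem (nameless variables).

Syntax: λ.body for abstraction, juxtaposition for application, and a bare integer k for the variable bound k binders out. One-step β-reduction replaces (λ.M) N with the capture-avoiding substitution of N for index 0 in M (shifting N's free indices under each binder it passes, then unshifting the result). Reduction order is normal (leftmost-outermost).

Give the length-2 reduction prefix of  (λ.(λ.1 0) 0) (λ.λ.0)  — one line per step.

Answer: after 2 steps: (λ.λ.0) (λ.λ.0)

Reduction:
  start: (λ.(λ.1 0) 0) (λ.λ.0)
  →1  (λ.(λ.λ.0) 0) (λ.λ.0)
  →2  (λ.λ.0) (λ.λ.0)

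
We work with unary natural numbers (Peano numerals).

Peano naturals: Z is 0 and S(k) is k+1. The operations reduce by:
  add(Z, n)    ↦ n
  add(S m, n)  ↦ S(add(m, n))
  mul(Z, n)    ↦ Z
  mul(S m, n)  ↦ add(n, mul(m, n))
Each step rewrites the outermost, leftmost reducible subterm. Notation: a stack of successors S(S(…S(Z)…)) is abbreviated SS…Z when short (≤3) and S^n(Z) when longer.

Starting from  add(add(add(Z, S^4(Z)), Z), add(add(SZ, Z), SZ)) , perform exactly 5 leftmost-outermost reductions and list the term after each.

Answer: after 5 steps: S(S(add(add(SSZ, Z), add(add(SZ, Z), SZ))))

Derivation:
  start: add(add(add(Z, S^4(Z)), Z), add(add(SZ, Z), SZ))
  step 1: add(add(S^4(Z), Z), add(add(SZ, Z), SZ))
  step 2: add(S(add(SSSZ, Z)), add(add(SZ, Z), SZ))
  step 3: S(add(add(SSSZ, Z), add(add(SZ, Z), SZ)))
  step 4: S(add(S(add(SSZ, Z)), add(add(SZ, Z), SZ)))
  step 5: S(S(add(add(SSZ, Z), add(add(SZ, Z), SZ))))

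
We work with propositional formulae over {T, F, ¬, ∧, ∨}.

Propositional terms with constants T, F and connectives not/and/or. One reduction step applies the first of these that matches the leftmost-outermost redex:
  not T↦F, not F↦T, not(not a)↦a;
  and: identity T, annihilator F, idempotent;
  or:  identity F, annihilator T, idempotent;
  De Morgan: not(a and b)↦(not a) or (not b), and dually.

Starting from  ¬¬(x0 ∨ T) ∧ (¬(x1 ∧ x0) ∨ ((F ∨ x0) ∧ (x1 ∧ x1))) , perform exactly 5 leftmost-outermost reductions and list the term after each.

  start: ¬¬(x0 ∨ T) ∧ (¬(x1 ∧ x0) ∨ ((F ∨ x0) ∧ (x1 ∧ x1)))
  [1] (x0 ∨ T) ∧ (¬(x1 ∧ x0) ∨ ((F ∨ x0) ∧ (x1 ∧ x1)))
  [2] T ∧ (¬(x1 ∧ x0) ∨ ((F ∨ x0) ∧ (x1 ∧ x1)))
  [3] ¬(x1 ∧ x0) ∨ ((F ∨ x0) ∧ (x1 ∧ x1))
  [4] (¬x1 ∨ ¬x0) ∨ ((F ∨ x0) ∧ (x1 ∧ x1))
  [5] (¬x1 ∨ ¬x0) ∨ (x0 ∧ (x1 ∧ x1))

Answer: after 5 steps: (¬x1 ∨ ¬x0) ∨ (x0 ∧ (x1 ∧ x1))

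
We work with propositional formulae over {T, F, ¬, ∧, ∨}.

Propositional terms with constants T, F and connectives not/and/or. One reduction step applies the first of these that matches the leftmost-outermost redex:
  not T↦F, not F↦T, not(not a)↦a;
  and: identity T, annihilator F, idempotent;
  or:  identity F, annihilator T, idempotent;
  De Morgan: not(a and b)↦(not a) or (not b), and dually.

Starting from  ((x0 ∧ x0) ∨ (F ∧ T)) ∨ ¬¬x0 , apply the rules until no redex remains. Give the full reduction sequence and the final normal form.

Answer: normal form = x0  (in 5 steps)

Derivation:
  start: ((x0 ∧ x0) ∨ (F ∧ T)) ∨ ¬¬x0
  step 1: (x0 ∨ (F ∧ T)) ∨ ¬¬x0
  step 2: (x0 ∨ F) ∨ ¬¬x0
  step 3: x0 ∨ ¬¬x0
  step 4: x0 ∨ x0
  step 5: x0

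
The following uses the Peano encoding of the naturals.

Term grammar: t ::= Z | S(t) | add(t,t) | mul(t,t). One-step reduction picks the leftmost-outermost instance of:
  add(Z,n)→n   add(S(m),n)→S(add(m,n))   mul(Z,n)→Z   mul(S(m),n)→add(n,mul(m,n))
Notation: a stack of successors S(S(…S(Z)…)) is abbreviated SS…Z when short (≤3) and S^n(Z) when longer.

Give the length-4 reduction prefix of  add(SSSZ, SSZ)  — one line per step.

  start: add(SSSZ, SSZ)
  step 1: S(add(SSZ, SSZ))
  step 2: S(S(add(SZ, SSZ)))
  step 3: S(S(S(add(Z, SSZ))))
  step 4: S^5(Z)

Answer: after 4 steps: S^5(Z)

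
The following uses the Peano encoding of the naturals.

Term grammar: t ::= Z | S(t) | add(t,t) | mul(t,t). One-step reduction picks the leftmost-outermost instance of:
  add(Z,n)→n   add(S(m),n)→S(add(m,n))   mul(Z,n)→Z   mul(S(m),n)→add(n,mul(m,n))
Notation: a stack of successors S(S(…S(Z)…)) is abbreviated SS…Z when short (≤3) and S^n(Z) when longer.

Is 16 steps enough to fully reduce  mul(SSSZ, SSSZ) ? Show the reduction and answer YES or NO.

Answer: YES — reaches normal form S^9(Z) in 16 ≤ 16 steps

Derivation:
  start: mul(SSSZ, SSSZ)
  [1] add(SSSZ, mul(SSZ, SSSZ))
  [2] S(add(SSZ, mul(SSZ, SSSZ)))
  [3] S(S(add(SZ, mul(SSZ, SSSZ))))
  [4] S(S(S(add(Z, mul(SSZ, SSSZ)))))
  [5] S(S(S(mul(SSZ, SSSZ))))
  [6] S(S(S(add(SSSZ, mul(SZ, SSSZ)))))
  [7] S(S(S(S(add(SSZ, mul(SZ, SSSZ))))))
  [8] S(S(S(S(S(add(SZ, mul(SZ, SSSZ)))))))
  [9] S(S(S(S(S(S(add(Z, mul(SZ, SSSZ))))))))
  [10] S(S(S(S(S(S(mul(SZ, SSSZ)))))))
  [11] S(S(S(S(S(S(add(SSSZ, mul(Z, SSSZ))))))))
  [12] S(S(S(S(S(S(S(add(SSZ, mul(Z, SSSZ)))))))))
  [13] S(S(S(S(S(S(S(S(add(SZ, mul(Z, SSSZ))))))))))
  [14] S(S(S(S(S(S(S(S(S(add(Z, mul(Z, SSSZ)))))))))))
  [15] S(S(S(S(S(S(S(S(S(mul(Z, SSSZ))))))))))
  [16] S^9(Z)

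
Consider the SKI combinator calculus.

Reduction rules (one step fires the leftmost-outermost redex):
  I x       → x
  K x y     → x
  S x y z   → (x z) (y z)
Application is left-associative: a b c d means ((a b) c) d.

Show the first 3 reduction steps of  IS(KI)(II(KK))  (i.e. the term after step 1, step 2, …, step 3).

  start: IS(KI)(II(KK))
  →1  S(KI)(II(KK))
  →2  S(KI)(I(KK))
  →3  S(KI)(KK)

Answer: after 3 steps: S(KI)(KK)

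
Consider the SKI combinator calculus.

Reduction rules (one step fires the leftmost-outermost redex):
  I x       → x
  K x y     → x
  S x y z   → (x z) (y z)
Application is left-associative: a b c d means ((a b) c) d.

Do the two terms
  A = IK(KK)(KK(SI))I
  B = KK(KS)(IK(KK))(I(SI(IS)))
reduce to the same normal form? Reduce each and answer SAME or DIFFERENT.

Answer: DIFFERENT — A ⇓ K, B ⇓ K(KK)

Working:
Term A:
  start: IK(KK)(KK(SI))I
  [1] K(KK)(KK(SI))I
  [2] KKI
  [3] K

Term B:
  start: KK(KS)(IK(KK))(I(SI(IS)))
  [1] K(IK(KK))(I(SI(IS)))
  [2] IK(KK)
  [3] K(KK)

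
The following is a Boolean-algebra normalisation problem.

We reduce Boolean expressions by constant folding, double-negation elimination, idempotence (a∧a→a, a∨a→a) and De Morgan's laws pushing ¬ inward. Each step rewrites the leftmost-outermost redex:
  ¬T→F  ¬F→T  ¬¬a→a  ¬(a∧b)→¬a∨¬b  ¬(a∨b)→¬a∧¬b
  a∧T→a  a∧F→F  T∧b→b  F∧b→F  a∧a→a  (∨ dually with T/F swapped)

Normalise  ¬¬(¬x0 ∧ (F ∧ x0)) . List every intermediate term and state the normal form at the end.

Answer: normal form = F  (in 3 steps)

Derivation:
  start: ¬¬(¬x0 ∧ (F ∧ x0))
  [1] ¬x0 ∧ (F ∧ x0)
  [2] ¬x0 ∧ F
  [3] F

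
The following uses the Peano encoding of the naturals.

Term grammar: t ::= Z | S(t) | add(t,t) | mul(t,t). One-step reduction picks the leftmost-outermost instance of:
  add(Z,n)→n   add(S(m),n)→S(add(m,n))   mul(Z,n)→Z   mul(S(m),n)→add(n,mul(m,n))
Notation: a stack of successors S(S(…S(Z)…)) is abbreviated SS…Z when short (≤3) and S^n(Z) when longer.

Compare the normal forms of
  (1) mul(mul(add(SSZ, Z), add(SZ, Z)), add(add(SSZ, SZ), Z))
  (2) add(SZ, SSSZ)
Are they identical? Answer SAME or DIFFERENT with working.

Term A:
  start: mul(mul(add(SSZ, Z), add(SZ, Z)), add(add(SSZ, SZ), Z))
  step 1: mul(mul(S(add(SZ, Z)), add(SZ, Z)), add(add(SSZ, SZ), Z))
  step 2: mul(add(add(SZ, Z), mul(add(SZ, Z), add(SZ, Z))), add(add(SSZ, SZ), Z))
  step 3: mul(add(S(add(Z, Z)), mul(add(SZ, Z), add(SZ, Z))), add(add(SSZ, SZ), Z))
  step 4: mul(S(add(add(Z, Z), mul(add(SZ, Z), add(SZ, Z)))), add(add(SSZ, SZ), Z))
  step 5: add(add(add(SSZ, SZ), Z), mul(add(add(Z, Z), mul(add(SZ, Z), add(SZ, Z))), add(add(SSZ, SZ), Z)))
  step 6: add(add(S(add(SZ, SZ)), Z), mul(add(add(Z, Z), mul(add(SZ, Z), add(SZ, Z))), add(add(SSZ, SZ), Z)))
  step 7: add(S(add(add(SZ, SZ), Z)), mul(add(add(Z, Z), mul(add(SZ, Z), add(SZ, Z))), add(add(SSZ, SZ), Z)))
  step 8: S(add(add(add(SZ, SZ), Z), mul(add(add(Z, Z), mul(add(SZ, Z), add(SZ, Z))), add(add(SSZ, SZ), Z))))
  step 9: S(add(add(S(add(Z, SZ)), Z), mul(add(add(Z, Z), mul(add(SZ, Z), add(SZ, Z))), add(add(SSZ, SZ), Z))))
  step 10: S(add(S(add(add(Z, SZ), Z)), mul(add(add(Z, Z), mul(add(SZ, Z), add(SZ, Z))), add(add(SSZ, SZ), Z))))
  step 11: S(S(add(add(add(Z, SZ), Z), mul(add(add(Z, Z), mul(add(SZ, Z), add(SZ, Z))), add(add(SSZ, SZ), Z)))))
  step 12: S(S(add(add(SZ, Z), mul(add(add(Z, Z), mul(add(SZ, Z), add(SZ, Z))), add(add(SSZ, SZ), Z)))))
  step 13: S(S(add(S(add(Z, Z)), mul(add(add(Z, Z), mul(add(SZ, Z), add(SZ, Z))), add(add(SSZ, SZ), Z)))))
  step 14: S(S(S(add(add(Z, Z), mul(add(add(Z, Z), mul(add(SZ, Z), add(SZ, Z))), add(add(SSZ, SZ), Z))))))
  step 15: S(S(S(add(Z, mul(add(add(Z, Z), mul(add(SZ, Z), add(SZ, Z))), add(add(SSZ, SZ), Z))))))
  step 16: S(S(S(mul(add(add(Z, Z), mul(add(SZ, Z), add(SZ, Z))), add(add(SSZ, SZ), Z)))))
  step 17: S(S(S(mul(add(Z, mul(add(SZ, Z), add(SZ, Z))), add(add(SSZ, SZ), Z)))))
  step 18: S(S(S(mul(mul(add(SZ, Z), add(SZ, Z)), add(add(SSZ, SZ), Z)))))
  step 19: S(S(S(mul(mul(S(add(Z, Z)), add(SZ, Z)), add(add(SSZ, SZ), Z)))))
  step 20: S(S(S(mul(add(add(SZ, Z), mul(add(Z, Z), add(SZ, Z))), add(add(SSZ, SZ), Z)))))
  step 21: S(S(S(mul(add(S(add(Z, Z)), mul(add(Z, Z), add(SZ, Z))), add(add(SSZ, SZ), Z)))))
  step 22: S(S(S(mul(S(add(add(Z, Z), mul(add(Z, Z), add(SZ, Z)))), add(add(SSZ, SZ), Z)))))
  step 23: S(S(S(add(add(add(SSZ, SZ), Z), mul(add(add(Z, Z), mul(add(Z, Z), add(SZ, Z))), add(add(SSZ, SZ), Z))))))
  step 24: S(S(S(add(add(S(add(SZ, SZ)), Z), mul(add(add(Z, Z), mul(add(Z, Z), add(SZ, Z))), add(add(SSZ, SZ), Z))))))
  step 25: S(S(S(add(S(add(add(SZ, SZ), Z)), mul(add(add(Z, Z), mul(add(Z, Z), add(SZ, Z))), add(add(SSZ, SZ), Z))))))
  step 26: S(S(S(S(add(add(add(SZ, SZ), Z), mul(add(add(Z, Z), mul(add(Z, Z), add(SZ, Z))), add(add(SSZ, SZ), Z)))))))
  step 27: S(S(S(S(add(add(S(add(Z, SZ)), Z), mul(add(add(Z, Z), mul(add(Z, Z), add(SZ, Z))), add(add(SSZ, SZ), Z)))))))
  step 28: S(S(S(S(add(S(add(add(Z, SZ), Z)), mul(add(add(Z, Z), mul(add(Z, Z), add(SZ, Z))), add(add(SSZ, SZ), Z)))))))
  step 29: S(S(S(S(S(add(add(add(Z, SZ), Z), mul(add(add(Z, Z), mul(add(Z, Z), add(SZ, Z))), add(add(SSZ, SZ), Z))))))))
  step 30: S(S(S(S(S(add(add(SZ, Z), mul(add(add(Z, Z), mul(add(Z, Z), add(SZ, Z))), add(add(SSZ, SZ), Z))))))))
  step 31: S(S(S(S(S(add(S(add(Z, Z)), mul(add(add(Z, Z), mul(add(Z, Z), add(SZ, Z))), add(add(SSZ, SZ), Z))))))))
  step 32: S(S(S(S(S(S(add(add(Z, Z), mul(add(add(Z, Z), mul(add(Z, Z), add(SZ, Z))), add(add(SSZ, SZ), Z)))))))))
  step 33: S(S(S(S(S(S(add(Z, mul(add(add(Z, Z), mul(add(Z, Z), add(SZ, Z))), add(add(SSZ, SZ), Z)))))))))
  step 34: S(S(S(S(S(S(mul(add(add(Z, Z), mul(add(Z, Z), add(SZ, Z))), add(add(SSZ, SZ), Z))))))))
  step 35: S(S(S(S(S(S(mul(add(Z, mul(add(Z, Z), add(SZ, Z))), add(add(SSZ, SZ), Z))))))))
  step 36: S(S(S(S(S(S(mul(mul(add(Z, Z), add(SZ, Z)), add(add(SSZ, SZ), Z))))))))
  step 37: S(S(S(S(S(S(mul(mul(Z, add(SZ, Z)), add(add(SSZ, SZ), Z))))))))
  step 38: S(S(S(S(S(S(mul(Z, add(add(SSZ, SZ), Z))))))))
  step 39: S^6(Z)

Term B:
  start: add(SZ, SSSZ)
  step 1: S(add(Z, SSSZ))
  step 2: S^4(Z)

Answer: DIFFERENT — A ⇓ S^6(Z), B ⇓ S^4(Z)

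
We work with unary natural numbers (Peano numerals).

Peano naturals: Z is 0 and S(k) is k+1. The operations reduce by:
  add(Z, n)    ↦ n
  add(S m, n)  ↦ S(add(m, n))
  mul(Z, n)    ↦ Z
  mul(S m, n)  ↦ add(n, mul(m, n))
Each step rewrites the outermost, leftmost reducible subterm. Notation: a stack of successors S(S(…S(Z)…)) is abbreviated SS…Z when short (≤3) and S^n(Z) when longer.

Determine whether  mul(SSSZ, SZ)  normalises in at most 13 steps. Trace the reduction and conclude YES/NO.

  start: mul(SSSZ, SZ)
  [1] add(SZ, mul(SSZ, SZ))
  [2] S(add(Z, mul(SSZ, SZ)))
  [3] S(mul(SSZ, SZ))
  [4] S(add(SZ, mul(SZ, SZ)))
  [5] S(S(add(Z, mul(SZ, SZ))))
  [6] S(S(mul(SZ, SZ)))
  [7] S(S(add(SZ, mul(Z, SZ))))
  [8] S(S(S(add(Z, mul(Z, SZ)))))
  [9] S(S(S(mul(Z, SZ))))
  [10] SSSZ

Answer: YES — reaches normal form SSSZ in 10 ≤ 13 steps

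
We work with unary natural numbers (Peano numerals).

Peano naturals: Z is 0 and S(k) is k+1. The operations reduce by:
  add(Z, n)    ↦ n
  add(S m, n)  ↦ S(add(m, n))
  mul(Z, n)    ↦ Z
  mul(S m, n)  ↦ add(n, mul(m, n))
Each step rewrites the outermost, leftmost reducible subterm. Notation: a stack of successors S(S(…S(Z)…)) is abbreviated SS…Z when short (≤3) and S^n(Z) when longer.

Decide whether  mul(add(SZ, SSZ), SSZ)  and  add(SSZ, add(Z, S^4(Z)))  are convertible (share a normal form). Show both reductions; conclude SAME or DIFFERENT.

Answer: SAME — A ⇓ S^6(Z), B ⇓ S^6(Z)

Reduction:
Term A:
  start: mul(add(SZ, SSZ), SSZ)
  →1  mul(S(add(Z, SSZ)), SSZ)
  →2  add(SSZ, mul(add(Z, SSZ), SSZ))
  →3  S(add(SZ, mul(add(Z, SSZ), SSZ)))
  →4  S(S(add(Z, mul(add(Z, SSZ), SSZ))))
  →5  S(S(mul(add(Z, SSZ), SSZ)))
  →6  S(S(mul(SSZ, SSZ)))
  →7  S(S(add(SSZ, mul(SZ, SSZ))))
  →8  S(S(S(add(SZ, mul(SZ, SSZ)))))
  →9  S(S(S(S(add(Z, mul(SZ, SSZ))))))
  →10  S(S(S(S(mul(SZ, SSZ)))))
  →11  S(S(S(S(add(SSZ, mul(Z, SSZ))))))
  →12  S(S(S(S(S(add(SZ, mul(Z, SSZ)))))))
  →13  S(S(S(S(S(S(add(Z, mul(Z, SSZ))))))))
  →14  S(S(S(S(S(S(mul(Z, SSZ)))))))
  →15  S^6(Z)

Term B:
  start: add(SSZ, add(Z, S^4(Z)))
  →1  S(add(SZ, add(Z, S^4(Z))))
  →2  S(S(add(Z, add(Z, S^4(Z)))))
  →3  S(S(add(Z, S^4(Z))))
  →4  S^6(Z)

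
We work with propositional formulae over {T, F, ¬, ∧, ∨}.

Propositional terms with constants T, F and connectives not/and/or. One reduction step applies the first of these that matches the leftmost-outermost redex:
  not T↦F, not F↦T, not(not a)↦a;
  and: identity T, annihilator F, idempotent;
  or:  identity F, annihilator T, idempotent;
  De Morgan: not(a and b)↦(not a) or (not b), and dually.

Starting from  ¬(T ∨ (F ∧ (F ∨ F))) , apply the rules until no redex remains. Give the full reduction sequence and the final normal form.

  start: ¬(T ∨ (F ∧ (F ∨ F)))
  [1] ¬T ∧ ¬(F ∧ (F ∨ F))
  [2] F ∧ ¬(F ∧ (F ∨ F))
  [3] F

Answer: normal form = F  (in 3 steps)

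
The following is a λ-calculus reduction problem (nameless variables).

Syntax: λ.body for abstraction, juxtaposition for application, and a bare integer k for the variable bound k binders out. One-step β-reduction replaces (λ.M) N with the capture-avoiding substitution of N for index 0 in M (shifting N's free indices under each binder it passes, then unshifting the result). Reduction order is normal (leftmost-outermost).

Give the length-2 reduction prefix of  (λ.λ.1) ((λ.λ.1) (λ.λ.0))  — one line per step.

Answer: after 2 steps: λ.λ.λ.λ.0

Derivation:
  start: (λ.λ.1) ((λ.λ.1) (λ.λ.0))
  [1] λ.(λ.λ.1) (λ.λ.0)
  [2] λ.λ.λ.λ.0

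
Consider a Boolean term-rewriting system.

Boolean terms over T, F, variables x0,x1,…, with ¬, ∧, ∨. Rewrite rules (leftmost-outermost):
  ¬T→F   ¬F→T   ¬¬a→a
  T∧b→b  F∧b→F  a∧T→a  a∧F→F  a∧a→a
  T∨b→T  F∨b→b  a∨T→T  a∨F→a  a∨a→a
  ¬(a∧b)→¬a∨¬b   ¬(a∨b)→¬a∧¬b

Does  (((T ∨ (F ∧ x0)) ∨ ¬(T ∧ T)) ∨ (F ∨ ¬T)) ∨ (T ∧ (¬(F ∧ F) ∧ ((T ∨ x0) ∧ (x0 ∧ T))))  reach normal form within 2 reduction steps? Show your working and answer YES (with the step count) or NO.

  start: (((T ∨ (F ∧ x0)) ∨ ¬(T ∧ T)) ∨ (F ∨ ¬T)) ∨ (T ∧ (¬(F ∧ F) ∧ ((T ∨ x0) ∧ (x0 ∧ T))))
  →1  ((T ∨ ¬(T ∧ T)) ∨ (F ∨ ¬T)) ∨ (T ∧ (¬(F ∧ F) ∧ ((T ∨ x0) ∧ (x0 ∧ T))))
  →2  (T ∨ (F ∨ ¬T)) ∨ (T ∧ (¬(F ∧ F) ∧ ((T ∨ x0) ∧ (x0 ∧ T))))

Answer: NO — after 2 steps the term is (T ∨ (F ∨ ¬T)) ∨ (T ∧ (¬(F ∧ F) ∧ ((T ∨ x0) ∧ (x0 ∧ T)))), not yet normal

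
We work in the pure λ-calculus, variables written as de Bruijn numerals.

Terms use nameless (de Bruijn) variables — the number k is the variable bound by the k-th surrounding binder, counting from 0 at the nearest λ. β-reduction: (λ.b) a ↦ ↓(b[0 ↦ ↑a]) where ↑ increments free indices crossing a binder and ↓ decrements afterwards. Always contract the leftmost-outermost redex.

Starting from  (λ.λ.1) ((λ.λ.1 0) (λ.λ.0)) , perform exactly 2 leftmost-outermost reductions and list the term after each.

Answer: after 2 steps: λ.λ.(λ.λ.0) 0

Reduction:
  start: (λ.λ.1) ((λ.λ.1 0) (λ.λ.0))
  →1  λ.(λ.λ.1 0) (λ.λ.0)
  →2  λ.λ.(λ.λ.0) 0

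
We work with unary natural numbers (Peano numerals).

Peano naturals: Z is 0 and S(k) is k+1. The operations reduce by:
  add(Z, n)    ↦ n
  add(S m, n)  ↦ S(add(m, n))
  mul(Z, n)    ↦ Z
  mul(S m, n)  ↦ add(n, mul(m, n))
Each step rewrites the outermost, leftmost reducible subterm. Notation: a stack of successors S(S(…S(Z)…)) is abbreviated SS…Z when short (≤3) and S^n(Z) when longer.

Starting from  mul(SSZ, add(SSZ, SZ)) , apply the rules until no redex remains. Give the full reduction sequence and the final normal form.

Answer: normal form = S^6(Z)  (in 17 steps)

Reduction:
  start: mul(SSZ, add(SSZ, SZ))
  step 1: add(add(SSZ, SZ), mul(SZ, add(SSZ, SZ)))
  step 2: add(S(add(SZ, SZ)), mul(SZ, add(SSZ, SZ)))
  step 3: S(add(add(SZ, SZ), mul(SZ, add(SSZ, SZ))))
  step 4: S(add(S(add(Z, SZ)), mul(SZ, add(SSZ, SZ))))
  step 5: S(S(add(add(Z, SZ), mul(SZ, add(SSZ, SZ)))))
  step 6: S(S(add(SZ, mul(SZ, add(SSZ, SZ)))))
  step 7: S(S(S(add(Z, mul(SZ, add(SSZ, SZ))))))
  step 8: S(S(S(mul(SZ, add(SSZ, SZ)))))
  step 9: S(S(S(add(add(SSZ, SZ), mul(Z, add(SSZ, SZ))))))
  step 10: S(S(S(add(S(add(SZ, SZ)), mul(Z, add(SSZ, SZ))))))
  step 11: S(S(S(S(add(add(SZ, SZ), mul(Z, add(SSZ, SZ)))))))
  step 12: S(S(S(S(add(S(add(Z, SZ)), mul(Z, add(SSZ, SZ)))))))
  step 13: S(S(S(S(S(add(add(Z, SZ), mul(Z, add(SSZ, SZ))))))))
  step 14: S(S(S(S(S(add(SZ, mul(Z, add(SSZ, SZ))))))))
  step 15: S(S(S(S(S(S(add(Z, mul(Z, add(SSZ, SZ)))))))))
  step 16: S(S(S(S(S(S(mul(Z, add(SSZ, SZ))))))))
  step 17: S^6(Z)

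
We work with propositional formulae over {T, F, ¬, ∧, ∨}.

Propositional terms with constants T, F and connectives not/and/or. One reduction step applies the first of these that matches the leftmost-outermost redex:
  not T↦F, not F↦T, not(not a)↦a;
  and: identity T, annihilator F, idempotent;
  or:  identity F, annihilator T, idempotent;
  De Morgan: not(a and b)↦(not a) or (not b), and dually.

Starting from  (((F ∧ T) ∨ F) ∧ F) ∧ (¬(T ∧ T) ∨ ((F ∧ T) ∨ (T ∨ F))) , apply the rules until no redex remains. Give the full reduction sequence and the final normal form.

Answer: normal form = F  (in 2 steps)

Derivation:
  start: (((F ∧ T) ∨ F) ∧ F) ∧ (¬(T ∧ T) ∨ ((F ∧ T) ∨ (T ∨ F)))
  →1  F ∧ (¬(T ∧ T) ∨ ((F ∧ T) ∨ (T ∨ F)))
  →2  F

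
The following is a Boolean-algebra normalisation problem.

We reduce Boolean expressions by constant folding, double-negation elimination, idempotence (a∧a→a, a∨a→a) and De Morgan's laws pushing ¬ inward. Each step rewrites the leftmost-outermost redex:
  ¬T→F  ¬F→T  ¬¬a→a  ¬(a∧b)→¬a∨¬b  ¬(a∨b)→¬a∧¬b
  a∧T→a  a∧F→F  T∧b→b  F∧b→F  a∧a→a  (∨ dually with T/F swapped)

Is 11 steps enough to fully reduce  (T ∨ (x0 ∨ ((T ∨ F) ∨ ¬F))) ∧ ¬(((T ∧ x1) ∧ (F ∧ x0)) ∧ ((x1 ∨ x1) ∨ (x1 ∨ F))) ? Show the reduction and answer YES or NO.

Answer: NO — after 11 steps the term is T ∨ ¬((x1 ∨ x1) ∨ (x1 ∨ F)), not yet normal

Reduction:
  start: (T ∨ (x0 ∨ ((T ∨ F) ∨ ¬F))) ∧ ¬(((T ∧ x1) ∧ (F ∧ x0)) ∧ ((x1 ∨ x1) ∨ (x1 ∨ F)))
  step 1: T ∧ ¬(((T ∧ x1) ∧ (F ∧ x0)) ∧ ((x1 ∨ x1) ∨ (x1 ∨ F)))
  step 2: ¬(((T ∧ x1) ∧ (F ∧ x0)) ∧ ((x1 ∨ x1) ∨ (x1 ∨ F)))
  step 3: ¬((T ∧ x1) ∧ (F ∧ x0)) ∨ ¬((x1 ∨ x1) ∨ (x1 ∨ F))
  step 4: (¬(T ∧ x1) ∨ ¬(F ∧ x0)) ∨ ¬((x1 ∨ x1) ∨ (x1 ∨ F))
  step 5: ((¬T ∨ ¬x1) ∨ ¬(F ∧ x0)) ∨ ¬((x1 ∨ x1) ∨ (x1 ∨ F))
  step 6: ((F ∨ ¬x1) ∨ ¬(F ∧ x0)) ∨ ¬((x1 ∨ x1) ∨ (x1 ∨ F))
  step 7: (¬x1 ∨ ¬(F ∧ x0)) ∨ ¬((x1 ∨ x1) ∨ (x1 ∨ F))
  step 8: (¬x1 ∨ (¬F ∨ ¬x0)) ∨ ¬((x1 ∨ x1) ∨ (x1 ∨ F))
  step 9: (¬x1 ∨ (T ∨ ¬x0)) ∨ ¬((x1 ∨ x1) ∨ (x1 ∨ F))
  step 10: (¬x1 ∨ T) ∨ ¬((x1 ∨ x1) ∨ (x1 ∨ F))
  step 11: T ∨ ¬((x1 ∨ x1) ∨ (x1 ∨ F))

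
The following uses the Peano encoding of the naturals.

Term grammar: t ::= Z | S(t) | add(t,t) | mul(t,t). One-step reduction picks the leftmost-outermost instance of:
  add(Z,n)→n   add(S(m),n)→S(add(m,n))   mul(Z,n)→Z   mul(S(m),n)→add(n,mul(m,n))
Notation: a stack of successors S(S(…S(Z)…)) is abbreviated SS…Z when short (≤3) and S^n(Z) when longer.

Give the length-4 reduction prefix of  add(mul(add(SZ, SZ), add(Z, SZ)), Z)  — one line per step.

  start: add(mul(add(SZ, SZ), add(Z, SZ)), Z)
  →1  add(mul(S(add(Z, SZ)), add(Z, SZ)), Z)
  →2  add(add(add(Z, SZ), mul(add(Z, SZ), add(Z, SZ))), Z)
  →3  add(add(SZ, mul(add(Z, SZ), add(Z, SZ))), Z)
  →4  add(S(add(Z, mul(add(Z, SZ), add(Z, SZ)))), Z)

Answer: after 4 steps: add(S(add(Z, mul(add(Z, SZ), add(Z, SZ)))), Z)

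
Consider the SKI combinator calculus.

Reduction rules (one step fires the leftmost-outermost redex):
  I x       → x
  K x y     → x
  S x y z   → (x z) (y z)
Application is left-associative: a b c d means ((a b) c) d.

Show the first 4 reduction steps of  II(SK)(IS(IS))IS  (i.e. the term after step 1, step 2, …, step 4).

Answer: after 4 steps: IS

Working:
  start: II(SK)(IS(IS))IS
  step 1: I(SK)(IS(IS))IS
  step 2: SK(IS(IS))IS
  step 3: KI(IS(IS)I)S
  step 4: IS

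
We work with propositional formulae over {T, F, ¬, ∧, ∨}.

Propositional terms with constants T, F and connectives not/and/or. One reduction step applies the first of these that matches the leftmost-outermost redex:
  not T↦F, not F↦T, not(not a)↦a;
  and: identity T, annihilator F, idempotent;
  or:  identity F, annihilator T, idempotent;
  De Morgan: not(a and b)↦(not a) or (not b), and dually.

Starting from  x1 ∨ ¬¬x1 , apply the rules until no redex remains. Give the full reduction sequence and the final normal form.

  start: x1 ∨ ¬¬x1
  [1] x1 ∨ x1
  [2] x1

Answer: normal form = x1  (in 2 steps)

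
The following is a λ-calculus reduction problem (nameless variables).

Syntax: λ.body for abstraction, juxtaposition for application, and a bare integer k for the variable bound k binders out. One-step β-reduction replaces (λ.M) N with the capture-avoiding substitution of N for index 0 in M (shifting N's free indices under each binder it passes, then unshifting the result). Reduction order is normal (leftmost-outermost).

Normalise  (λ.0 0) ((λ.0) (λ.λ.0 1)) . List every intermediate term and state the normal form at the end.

Answer: normal form = λ.0 (λ.λ.0 1)  (in 4 steps)

Working:
  start: (λ.0 0) ((λ.0) (λ.λ.0 1))
  [1] (λ.0) (λ.λ.0 1) ((λ.0) (λ.λ.0 1))
  [2] (λ.λ.0 1) ((λ.0) (λ.λ.0 1))
  [3] λ.0 ((λ.0) (λ.λ.0 1))
  [4] λ.0 (λ.λ.0 1)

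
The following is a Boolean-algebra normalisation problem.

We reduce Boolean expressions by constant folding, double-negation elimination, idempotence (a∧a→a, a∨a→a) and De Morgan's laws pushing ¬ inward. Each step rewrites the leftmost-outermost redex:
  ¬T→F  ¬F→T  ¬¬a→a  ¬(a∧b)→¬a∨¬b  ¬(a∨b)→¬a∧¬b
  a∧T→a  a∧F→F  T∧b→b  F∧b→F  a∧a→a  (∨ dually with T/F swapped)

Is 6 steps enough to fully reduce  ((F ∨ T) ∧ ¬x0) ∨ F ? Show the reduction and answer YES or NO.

Answer: YES — reaches normal form ¬x0 in 3 ≤ 6 steps

Working:
  start: ((F ∨ T) ∧ ¬x0) ∨ F
  [1] (F ∨ T) ∧ ¬x0
  [2] T ∧ ¬x0
  [3] ¬x0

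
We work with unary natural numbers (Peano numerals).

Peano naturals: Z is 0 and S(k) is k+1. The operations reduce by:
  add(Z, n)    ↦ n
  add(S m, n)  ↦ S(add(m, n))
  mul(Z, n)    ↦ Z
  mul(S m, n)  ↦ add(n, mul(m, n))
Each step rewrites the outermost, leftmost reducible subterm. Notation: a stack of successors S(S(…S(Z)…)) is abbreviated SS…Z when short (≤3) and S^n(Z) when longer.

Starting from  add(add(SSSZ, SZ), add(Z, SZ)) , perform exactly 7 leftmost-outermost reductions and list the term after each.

  start: add(add(SSSZ, SZ), add(Z, SZ))
  [1] add(S(add(SSZ, SZ)), add(Z, SZ))
  [2] S(add(add(SSZ, SZ), add(Z, SZ)))
  [3] S(add(S(add(SZ, SZ)), add(Z, SZ)))
  [4] S(S(add(add(SZ, SZ), add(Z, SZ))))
  [5] S(S(add(S(add(Z, SZ)), add(Z, SZ))))
  [6] S(S(S(add(add(Z, SZ), add(Z, SZ)))))
  [7] S(S(S(add(SZ, add(Z, SZ)))))

Answer: after 7 steps: S(S(S(add(SZ, add(Z, SZ)))))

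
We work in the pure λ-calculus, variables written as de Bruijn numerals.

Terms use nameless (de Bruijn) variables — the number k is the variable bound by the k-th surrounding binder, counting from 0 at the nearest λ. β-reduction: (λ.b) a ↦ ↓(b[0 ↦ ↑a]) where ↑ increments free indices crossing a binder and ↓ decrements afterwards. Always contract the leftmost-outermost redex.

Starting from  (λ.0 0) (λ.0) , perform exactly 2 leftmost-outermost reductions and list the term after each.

  start: (λ.0 0) (λ.0)
  →1  (λ.0) (λ.0)
  →2  λ.0

Answer: after 2 steps: λ.0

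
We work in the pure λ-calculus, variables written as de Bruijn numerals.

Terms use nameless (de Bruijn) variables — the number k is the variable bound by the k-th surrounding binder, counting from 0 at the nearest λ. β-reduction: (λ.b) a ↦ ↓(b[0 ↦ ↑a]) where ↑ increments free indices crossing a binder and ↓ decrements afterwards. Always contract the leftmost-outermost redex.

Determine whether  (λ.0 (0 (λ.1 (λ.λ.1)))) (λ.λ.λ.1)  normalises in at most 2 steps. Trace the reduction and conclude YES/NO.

  start: (λ.0 (0 (λ.1 (λ.λ.1)))) (λ.λ.λ.1)
  step 1: (λ.λ.λ.1) ((λ.λ.λ.1) (λ.(λ.λ.λ.1) (λ.λ.1)))
  step 2: λ.λ.1

Answer: YES — reaches normal form λ.λ.1 in 2 ≤ 2 steps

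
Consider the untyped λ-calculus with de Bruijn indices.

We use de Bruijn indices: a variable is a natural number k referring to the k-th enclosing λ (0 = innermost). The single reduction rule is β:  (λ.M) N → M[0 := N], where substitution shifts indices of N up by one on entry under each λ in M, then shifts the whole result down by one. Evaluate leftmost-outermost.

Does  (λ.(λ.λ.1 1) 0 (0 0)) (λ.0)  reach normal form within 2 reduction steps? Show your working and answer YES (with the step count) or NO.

Answer: NO — after 2 steps the term is (λ.(λ.0) (λ.0)) ((λ.0) (λ.0)), not yet normal

Reduction:
  start: (λ.(λ.λ.1 1) 0 (0 0)) (λ.0)
  [1] (λ.λ.1 1) (λ.0) ((λ.0) (λ.0))
  [2] (λ.(λ.0) (λ.0)) ((λ.0) (λ.0))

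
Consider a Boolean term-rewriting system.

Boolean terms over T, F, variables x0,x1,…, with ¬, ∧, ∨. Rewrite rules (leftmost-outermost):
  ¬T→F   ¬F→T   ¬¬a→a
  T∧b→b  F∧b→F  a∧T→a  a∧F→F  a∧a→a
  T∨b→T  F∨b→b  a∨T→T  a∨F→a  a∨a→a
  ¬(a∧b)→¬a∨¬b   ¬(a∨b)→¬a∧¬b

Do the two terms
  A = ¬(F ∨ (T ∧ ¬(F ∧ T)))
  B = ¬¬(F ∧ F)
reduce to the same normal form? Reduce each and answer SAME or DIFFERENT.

Answer: SAME — A ⇓ F, B ⇓ F

Working:
Term A:
  start: ¬(F ∨ (T ∧ ¬(F ∧ T)))
  →1  ¬F ∧ ¬(T ∧ ¬(F ∧ T))
  →2  T ∧ ¬(T ∧ ¬(F ∧ T))
  →3  ¬(T ∧ ¬(F ∧ T))
  →4  ¬T ∨ ¬¬(F ∧ T)
  →5  F ∨ ¬¬(F ∧ T)
  →6  ¬¬(F ∧ T)
  →7  F ∧ T
  →8  F

Term B:
  start: ¬¬(F ∧ F)
  →1  F ∧ F
  →2  F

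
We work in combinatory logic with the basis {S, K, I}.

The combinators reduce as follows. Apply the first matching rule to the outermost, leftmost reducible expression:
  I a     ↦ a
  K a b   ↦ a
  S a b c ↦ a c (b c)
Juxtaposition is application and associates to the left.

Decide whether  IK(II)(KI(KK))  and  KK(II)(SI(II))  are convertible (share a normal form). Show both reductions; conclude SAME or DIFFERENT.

Answer: DIFFERENT — A ⇓ I, B ⇓ K(SII)

Reduction:
Term A:
  start: IK(II)(KI(KK))
  →1  K(II)(KI(KK))
  →2  II
  →3  I

Term B:
  start: KK(II)(SI(II))
  →1  K(SI(II))
  →2  K(SII)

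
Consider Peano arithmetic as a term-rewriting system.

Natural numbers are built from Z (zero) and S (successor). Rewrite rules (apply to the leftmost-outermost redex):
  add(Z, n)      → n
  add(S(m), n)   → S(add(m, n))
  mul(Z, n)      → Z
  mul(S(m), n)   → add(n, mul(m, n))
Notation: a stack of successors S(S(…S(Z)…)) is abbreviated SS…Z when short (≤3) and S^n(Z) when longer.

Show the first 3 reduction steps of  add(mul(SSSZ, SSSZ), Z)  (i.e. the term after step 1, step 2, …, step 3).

Answer: after 3 steps: S(add(add(SSZ, mul(SSZ, SSSZ)), Z))

Reduction:
  start: add(mul(SSSZ, SSSZ), Z)
  →1  add(add(SSSZ, mul(SSZ, SSSZ)), Z)
  →2  add(S(add(SSZ, mul(SSZ, SSSZ))), Z)
  →3  S(add(add(SSZ, mul(SSZ, SSSZ)), Z))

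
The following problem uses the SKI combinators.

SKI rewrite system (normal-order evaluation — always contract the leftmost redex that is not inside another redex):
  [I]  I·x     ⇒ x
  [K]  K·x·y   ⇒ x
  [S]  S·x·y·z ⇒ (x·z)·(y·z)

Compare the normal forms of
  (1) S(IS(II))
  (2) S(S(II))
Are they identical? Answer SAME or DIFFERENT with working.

Answer: SAME — A ⇓ S(SI), B ⇓ S(SI)

Derivation:
Term A:
  start: S(IS(II))
  [1] S(S(II))
  [2] S(SI)

Term B:
  start: S(S(II))
  [1] S(SI)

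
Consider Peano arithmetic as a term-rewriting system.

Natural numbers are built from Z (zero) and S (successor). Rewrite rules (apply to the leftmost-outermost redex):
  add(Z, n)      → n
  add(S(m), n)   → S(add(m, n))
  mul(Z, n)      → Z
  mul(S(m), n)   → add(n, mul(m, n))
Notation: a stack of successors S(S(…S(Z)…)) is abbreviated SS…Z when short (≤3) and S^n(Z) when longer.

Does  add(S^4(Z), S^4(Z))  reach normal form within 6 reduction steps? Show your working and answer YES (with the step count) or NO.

  start: add(S^4(Z), S^4(Z))
  [1] S(add(SSSZ, S^4(Z)))
  [2] S(S(add(SSZ, S^4(Z))))
  [3] S(S(S(add(SZ, S^4(Z)))))
  [4] S(S(S(S(add(Z, S^4(Z))))))
  [5] S^8(Z)

Answer: YES — reaches normal form S^8(Z) in 5 ≤ 6 steps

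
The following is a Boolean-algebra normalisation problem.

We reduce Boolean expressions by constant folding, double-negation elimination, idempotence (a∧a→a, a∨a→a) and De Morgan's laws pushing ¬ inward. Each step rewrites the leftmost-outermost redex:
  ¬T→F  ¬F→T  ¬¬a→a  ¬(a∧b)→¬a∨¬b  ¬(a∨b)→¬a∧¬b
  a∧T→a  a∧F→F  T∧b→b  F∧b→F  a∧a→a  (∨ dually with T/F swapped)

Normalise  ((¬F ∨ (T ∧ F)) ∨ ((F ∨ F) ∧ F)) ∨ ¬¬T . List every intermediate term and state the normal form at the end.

Answer: normal form = T  (in 4 steps)

Derivation:
  start: ((¬F ∨ (T ∧ F)) ∨ ((F ∨ F) ∧ F)) ∨ ¬¬T
  step 1: ((T ∨ (T ∧ F)) ∨ ((F ∨ F) ∧ F)) ∨ ¬¬T
  step 2: (T ∨ ((F ∨ F) ∧ F)) ∨ ¬¬T
  step 3: T ∨ ¬¬T
  step 4: T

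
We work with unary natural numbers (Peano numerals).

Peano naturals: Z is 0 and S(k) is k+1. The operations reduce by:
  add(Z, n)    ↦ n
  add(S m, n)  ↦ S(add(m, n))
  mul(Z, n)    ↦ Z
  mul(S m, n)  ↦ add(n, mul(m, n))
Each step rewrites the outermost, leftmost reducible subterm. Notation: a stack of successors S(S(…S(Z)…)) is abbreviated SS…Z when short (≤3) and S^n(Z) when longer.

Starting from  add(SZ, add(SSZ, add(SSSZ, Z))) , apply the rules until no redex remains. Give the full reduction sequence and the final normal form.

Answer: normal form = S^6(Z)  (in 9 steps)

Working:
  start: add(SZ, add(SSZ, add(SSSZ, Z)))
  [1] S(add(Z, add(SSZ, add(SSSZ, Z))))
  [2] S(add(SSZ, add(SSSZ, Z)))
  [3] S(S(add(SZ, add(SSSZ, Z))))
  [4] S(S(S(add(Z, add(SSSZ, Z)))))
  [5] S(S(S(add(SSSZ, Z))))
  [6] S(S(S(S(add(SSZ, Z)))))
  [7] S(S(S(S(S(add(SZ, Z))))))
  [8] S(S(S(S(S(S(add(Z, Z)))))))
  [9] S^6(Z)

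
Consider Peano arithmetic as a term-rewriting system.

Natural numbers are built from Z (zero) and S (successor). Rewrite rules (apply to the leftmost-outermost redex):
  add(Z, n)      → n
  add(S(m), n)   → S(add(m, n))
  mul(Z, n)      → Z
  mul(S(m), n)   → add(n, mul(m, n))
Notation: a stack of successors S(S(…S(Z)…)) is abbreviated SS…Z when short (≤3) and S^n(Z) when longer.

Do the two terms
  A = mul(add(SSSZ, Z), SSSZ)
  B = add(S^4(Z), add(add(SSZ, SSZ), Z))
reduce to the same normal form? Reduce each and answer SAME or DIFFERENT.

Answer: DIFFERENT — A ⇓ S^9(Z), B ⇓ S^8(Z)

Derivation:
Term A:
  start: mul(add(SSSZ, Z), SSSZ)
  [1] mul(S(add(SSZ, Z)), SSSZ)
  [2] add(SSSZ, mul(add(SSZ, Z), SSSZ))
  [3] S(add(SSZ, mul(add(SSZ, Z), SSSZ)))
  [4] S(S(add(SZ, mul(add(SSZ, Z), SSSZ))))
  [5] S(S(S(add(Z, mul(add(SSZ, Z), SSSZ)))))
  [6] S(S(S(mul(add(SSZ, Z), SSSZ))))
  [7] S(S(S(mul(S(add(SZ, Z)), SSSZ))))
  [8] S(S(S(add(SSSZ, mul(add(SZ, Z), SSSZ)))))
  [9] S(S(S(S(add(SSZ, mul(add(SZ, Z), SSSZ))))))
  [10] S(S(S(S(S(add(SZ, mul(add(SZ, Z), SSSZ)))))))
  [11] S(S(S(S(S(S(add(Z, mul(add(SZ, Z), SSSZ))))))))
  [12] S(S(S(S(S(S(mul(add(SZ, Z), SSSZ)))))))
  [13] S(S(S(S(S(S(mul(S(add(Z, Z)), SSSZ)))))))
  [14] S(S(S(S(S(S(add(SSSZ, mul(add(Z, Z), SSSZ))))))))
  [15] S(S(S(S(S(S(S(add(SSZ, mul(add(Z, Z), SSSZ)))))))))
  [16] S(S(S(S(S(S(S(S(add(SZ, mul(add(Z, Z), SSSZ))))))))))
  [17] S(S(S(S(S(S(S(S(S(add(Z, mul(add(Z, Z), SSSZ)))))))))))
  [18] S(S(S(S(S(S(S(S(S(mul(add(Z, Z), SSSZ))))))))))
  [19] S(S(S(S(S(S(S(S(S(mul(Z, SSSZ))))))))))
  [20] S^9(Z)

Term B:
  start: add(S^4(Z), add(add(SSZ, SSZ), Z))
  [1] S(add(SSSZ, add(add(SSZ, SSZ), Z)))
  [2] S(S(add(SSZ, add(add(SSZ, SSZ), Z))))
  [3] S(S(S(add(SZ, add(add(SSZ, SSZ), Z)))))
  [4] S(S(S(S(add(Z, add(add(SSZ, SSZ), Z))))))
  [5] S(S(S(S(add(add(SSZ, SSZ), Z)))))
  [6] S(S(S(S(add(S(add(SZ, SSZ)), Z)))))
  [7] S(S(S(S(S(add(add(SZ, SSZ), Z))))))
  [8] S(S(S(S(S(add(S(add(Z, SSZ)), Z))))))
  [9] S(S(S(S(S(S(add(add(Z, SSZ), Z)))))))
  [10] S(S(S(S(S(S(add(SSZ, Z)))))))
  [11] S(S(S(S(S(S(S(add(SZ, Z))))))))
  [12] S(S(S(S(S(S(S(S(add(Z, Z)))))))))
  [13] S^8(Z)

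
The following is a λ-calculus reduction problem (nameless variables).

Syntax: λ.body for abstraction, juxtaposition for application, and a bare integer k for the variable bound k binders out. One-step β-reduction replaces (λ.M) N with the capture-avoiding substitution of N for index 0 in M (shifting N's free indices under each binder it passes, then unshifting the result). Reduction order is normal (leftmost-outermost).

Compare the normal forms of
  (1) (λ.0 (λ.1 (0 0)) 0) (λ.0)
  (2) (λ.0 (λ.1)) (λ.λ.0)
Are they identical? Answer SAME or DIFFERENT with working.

Answer: SAME — A ⇓ λ.0, B ⇓ λ.0

Working:
Term A:
  start: (λ.0 (λ.1 (0 0)) 0) (λ.0)
  step 1: (λ.0) (λ.(λ.0) (0 0)) (λ.0)
  step 2: (λ.(λ.0) (0 0)) (λ.0)
  step 3: (λ.0) ((λ.0) (λ.0))
  step 4: (λ.0) (λ.0)
  step 5: λ.0

Term B:
  start: (λ.0 (λ.1)) (λ.λ.0)
  step 1: (λ.λ.0) (λ.λ.λ.0)
  step 2: λ.0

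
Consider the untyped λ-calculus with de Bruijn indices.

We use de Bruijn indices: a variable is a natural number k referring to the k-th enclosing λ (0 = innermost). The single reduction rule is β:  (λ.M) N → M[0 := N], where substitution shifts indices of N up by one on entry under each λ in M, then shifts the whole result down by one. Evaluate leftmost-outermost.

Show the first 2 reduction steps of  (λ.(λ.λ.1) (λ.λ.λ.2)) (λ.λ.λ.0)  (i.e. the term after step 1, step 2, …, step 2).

  start: (λ.(λ.λ.1) (λ.λ.λ.2)) (λ.λ.λ.0)
  step 1: (λ.λ.1) (λ.λ.λ.2)
  step 2: λ.λ.λ.λ.2

Answer: after 2 steps: λ.λ.λ.λ.2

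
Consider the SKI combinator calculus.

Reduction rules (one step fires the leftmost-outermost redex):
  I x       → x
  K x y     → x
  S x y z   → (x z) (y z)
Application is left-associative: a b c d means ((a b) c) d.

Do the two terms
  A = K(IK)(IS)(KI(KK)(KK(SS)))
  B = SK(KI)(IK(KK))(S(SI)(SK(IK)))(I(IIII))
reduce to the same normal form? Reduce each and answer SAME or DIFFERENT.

Term A:
  start: K(IK)(IS)(KI(KK)(KK(SS)))
  step 1: IK(KI(KK)(KK(SS)))
  step 2: K(KI(KK)(KK(SS)))
  step 3: K(I(KK(SS)))
  step 4: K(KK(SS))
  step 5: KK

Term B:
  start: SK(KI)(IK(KK))(S(SI)(SK(IK)))(I(IIII))
  step 1: K(IK(KK))(KI(IK(KK)))(S(SI)(SK(IK)))(I(IIII))
  step 2: IK(KK)(S(SI)(SK(IK)))(I(IIII))
  step 3: K(KK)(S(SI)(SK(IK)))(I(IIII))
  step 4: KK(I(IIII))
  step 5: K

Answer: DIFFERENT — A ⇓ KK, B ⇓ K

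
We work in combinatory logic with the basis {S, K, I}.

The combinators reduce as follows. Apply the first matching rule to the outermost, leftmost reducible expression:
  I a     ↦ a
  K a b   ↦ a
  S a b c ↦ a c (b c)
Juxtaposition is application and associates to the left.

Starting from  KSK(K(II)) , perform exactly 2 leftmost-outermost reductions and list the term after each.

  start: KSK(K(II))
  step 1: S(K(II))
  step 2: S(KI)

Answer: after 2 steps: S(KI)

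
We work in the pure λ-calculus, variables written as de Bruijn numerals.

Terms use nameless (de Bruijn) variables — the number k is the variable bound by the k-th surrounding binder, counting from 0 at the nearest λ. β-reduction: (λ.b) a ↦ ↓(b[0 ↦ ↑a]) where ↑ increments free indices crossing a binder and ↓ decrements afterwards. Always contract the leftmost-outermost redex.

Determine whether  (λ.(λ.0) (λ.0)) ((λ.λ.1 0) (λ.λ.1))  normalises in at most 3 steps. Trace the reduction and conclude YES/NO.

  start: (λ.(λ.0) (λ.0)) ((λ.λ.1 0) (λ.λ.1))
  step 1: (λ.0) (λ.0)
  step 2: λ.0

Answer: YES — reaches normal form λ.0 in 2 ≤ 3 steps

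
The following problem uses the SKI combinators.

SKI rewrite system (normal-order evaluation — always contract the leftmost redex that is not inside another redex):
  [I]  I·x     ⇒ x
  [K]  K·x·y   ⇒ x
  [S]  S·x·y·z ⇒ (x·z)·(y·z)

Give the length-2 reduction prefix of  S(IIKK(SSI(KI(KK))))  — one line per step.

  start: S(IIKK(SSI(KI(KK))))
  [1] S(IKK(SSI(KI(KK))))
  [2] S(KK(SSI(KI(KK))))

Answer: after 2 steps: S(KK(SSI(KI(KK))))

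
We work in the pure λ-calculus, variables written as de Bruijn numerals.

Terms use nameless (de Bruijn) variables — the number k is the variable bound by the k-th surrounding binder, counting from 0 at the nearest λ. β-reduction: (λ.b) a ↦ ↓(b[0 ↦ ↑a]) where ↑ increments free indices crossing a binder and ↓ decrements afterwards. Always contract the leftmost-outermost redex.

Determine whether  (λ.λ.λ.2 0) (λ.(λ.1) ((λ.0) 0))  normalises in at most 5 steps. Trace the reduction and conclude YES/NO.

  start: (λ.λ.λ.2 0) (λ.(λ.1) ((λ.0) 0))
  [1] λ.λ.(λ.(λ.1) ((λ.0) 0)) 0
  [2] λ.λ.(λ.1) ((λ.0) 0)
  [3] λ.λ.0

Answer: YES — reaches normal form λ.λ.0 in 3 ≤ 5 steps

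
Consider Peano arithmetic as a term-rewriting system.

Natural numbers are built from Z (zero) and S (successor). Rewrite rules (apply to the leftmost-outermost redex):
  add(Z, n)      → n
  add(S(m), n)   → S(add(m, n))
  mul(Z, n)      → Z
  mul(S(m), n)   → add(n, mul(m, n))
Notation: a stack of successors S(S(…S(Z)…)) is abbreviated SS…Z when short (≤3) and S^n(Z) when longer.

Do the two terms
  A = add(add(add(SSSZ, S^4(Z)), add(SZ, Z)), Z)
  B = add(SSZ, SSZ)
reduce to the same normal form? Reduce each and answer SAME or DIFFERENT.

Answer: DIFFERENT — A ⇓ S^8(Z), B ⇓ S^4(Z)

Derivation:
Term A:
  start: add(add(add(SSSZ, S^4(Z)), add(SZ, Z)), Z)
  [1] add(add(S(add(SSZ, S^4(Z))), add(SZ, Z)), Z)
  [2] add(S(add(add(SSZ, S^4(Z)), add(SZ, Z))), Z)
  [3] S(add(add(add(SSZ, S^4(Z)), add(SZ, Z)), Z))
  [4] S(add(add(S(add(SZ, S^4(Z))), add(SZ, Z)), Z))
  [5] S(add(S(add(add(SZ, S^4(Z)), add(SZ, Z))), Z))
  [6] S(S(add(add(add(SZ, S^4(Z)), add(SZ, Z)), Z)))
  [7] S(S(add(add(S(add(Z, S^4(Z))), add(SZ, Z)), Z)))
  [8] S(S(add(S(add(add(Z, S^4(Z)), add(SZ, Z))), Z)))
  [9] S(S(S(add(add(add(Z, S^4(Z)), add(SZ, Z)), Z))))
  [10] S(S(S(add(add(S^4(Z), add(SZ, Z)), Z))))
  [11] S(S(S(add(S(add(SSSZ, add(SZ, Z))), Z))))
  [12] S(S(S(S(add(add(SSSZ, add(SZ, Z)), Z)))))
  [13] S(S(S(S(add(S(add(SSZ, add(SZ, Z))), Z)))))
  [14] S(S(S(S(S(add(add(SSZ, add(SZ, Z)), Z))))))
  [15] S(S(S(S(S(add(S(add(SZ, add(SZ, Z))), Z))))))
  [16] S(S(S(S(S(S(add(add(SZ, add(SZ, Z)), Z)))))))
  [17] S(S(S(S(S(S(add(S(add(Z, add(SZ, Z))), Z)))))))
  [18] S(S(S(S(S(S(S(add(add(Z, add(SZ, Z)), Z))))))))
  [19] S(S(S(S(S(S(S(add(add(SZ, Z), Z))))))))
  [20] S(S(S(S(S(S(S(add(S(add(Z, Z)), Z))))))))
  [21] S(S(S(S(S(S(S(S(add(add(Z, Z), Z)))))))))
  [22] S(S(S(S(S(S(S(S(add(Z, Z)))))))))
  [23] S^8(Z)

Term B:
  start: add(SSZ, SSZ)
  [1] S(add(SZ, SSZ))
  [2] S(S(add(Z, SSZ)))
  [3] S^4(Z)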